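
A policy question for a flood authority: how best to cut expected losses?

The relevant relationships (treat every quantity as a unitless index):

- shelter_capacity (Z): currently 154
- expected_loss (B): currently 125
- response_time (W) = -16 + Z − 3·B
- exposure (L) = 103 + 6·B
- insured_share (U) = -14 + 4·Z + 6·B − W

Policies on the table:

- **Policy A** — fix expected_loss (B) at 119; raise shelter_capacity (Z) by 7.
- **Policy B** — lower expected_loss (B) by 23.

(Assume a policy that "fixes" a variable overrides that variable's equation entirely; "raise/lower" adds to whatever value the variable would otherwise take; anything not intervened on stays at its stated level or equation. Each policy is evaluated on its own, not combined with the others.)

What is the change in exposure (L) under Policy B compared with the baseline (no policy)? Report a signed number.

Baseline:
  B = 125
  L = 103 + 6·125 = 853
Policy B (B − 23):
  B = 125 − 23 = 102
  L = 103 + 6·102 = 715
Change in L: 715 − 853 = -138

-138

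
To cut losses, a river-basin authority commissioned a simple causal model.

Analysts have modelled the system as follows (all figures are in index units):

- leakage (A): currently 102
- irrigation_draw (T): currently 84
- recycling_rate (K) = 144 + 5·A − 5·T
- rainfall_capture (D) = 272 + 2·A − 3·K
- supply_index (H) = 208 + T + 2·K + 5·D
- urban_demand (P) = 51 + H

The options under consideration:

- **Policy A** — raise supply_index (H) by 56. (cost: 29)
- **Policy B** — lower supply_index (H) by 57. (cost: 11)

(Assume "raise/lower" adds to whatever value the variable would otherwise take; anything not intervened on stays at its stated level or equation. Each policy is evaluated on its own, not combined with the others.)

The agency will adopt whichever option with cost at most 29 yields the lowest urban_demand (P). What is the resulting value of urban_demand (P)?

Policy A (H + 56):
  A = 102
  T = 84
  K = 144 + 5·102 − 5·84 = 234
  D = 272 + 2·102 − 3·234 = -226
  H = 208 + 84 + 2·234 + 5·(-226) (+56 from intervention) = -314
  P = 51 + (-314) = -263
Policy B (H − 57):
  A = 102
  T = 84
  K = 144 + 5·102 − 5·84 = 234
  D = 272 + 2·102 − 3·234 = -226
  H = 208 + 84 + 2·234 + 5·(-226) (−57 from intervention) = -427
  P = 51 + (-427) = -376
Comparing — Policy A: P=-263, Policy B: P=-376. Lowest is -376 (Policy B).

-376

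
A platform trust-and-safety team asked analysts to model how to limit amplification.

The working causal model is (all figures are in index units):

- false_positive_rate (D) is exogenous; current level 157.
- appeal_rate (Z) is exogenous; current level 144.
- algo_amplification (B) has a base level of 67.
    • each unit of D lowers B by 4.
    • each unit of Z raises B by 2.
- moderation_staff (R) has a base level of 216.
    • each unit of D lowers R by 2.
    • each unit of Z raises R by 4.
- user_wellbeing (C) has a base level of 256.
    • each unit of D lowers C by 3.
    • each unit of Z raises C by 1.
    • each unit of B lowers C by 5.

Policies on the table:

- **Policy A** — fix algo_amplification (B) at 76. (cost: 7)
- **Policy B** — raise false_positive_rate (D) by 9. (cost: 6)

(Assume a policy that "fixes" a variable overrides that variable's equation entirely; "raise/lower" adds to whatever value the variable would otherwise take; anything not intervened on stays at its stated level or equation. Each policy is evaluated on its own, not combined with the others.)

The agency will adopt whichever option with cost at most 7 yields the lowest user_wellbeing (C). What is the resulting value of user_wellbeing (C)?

-451

Policy A (B := 76):
  D = 157
  Z = 144
  B = 76
  C = 256 − 3·157 + 144 − 5·76 = -451
Policy B (D + 9):
  D = 157 + 9 = 166
  Z = 144
  B = 67 − 4·166 + 2·144 = -309
  C = 256 − 3·166 + 144 − 5·(-309) = 1447
Comparing — Policy A: C=-451, Policy B: C=1447. Lowest is -451 (Policy A).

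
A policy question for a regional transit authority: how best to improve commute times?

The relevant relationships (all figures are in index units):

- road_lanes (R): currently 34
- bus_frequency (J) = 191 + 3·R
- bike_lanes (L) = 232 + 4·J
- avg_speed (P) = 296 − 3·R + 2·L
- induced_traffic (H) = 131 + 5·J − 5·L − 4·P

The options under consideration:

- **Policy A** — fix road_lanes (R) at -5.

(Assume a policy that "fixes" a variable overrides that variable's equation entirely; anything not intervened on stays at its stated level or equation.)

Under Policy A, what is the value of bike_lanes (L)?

Policy A (R := -5):
  R = -5
  J = 191 + 3·(-5) = 176
  L = 232 + 4·176 = 936

936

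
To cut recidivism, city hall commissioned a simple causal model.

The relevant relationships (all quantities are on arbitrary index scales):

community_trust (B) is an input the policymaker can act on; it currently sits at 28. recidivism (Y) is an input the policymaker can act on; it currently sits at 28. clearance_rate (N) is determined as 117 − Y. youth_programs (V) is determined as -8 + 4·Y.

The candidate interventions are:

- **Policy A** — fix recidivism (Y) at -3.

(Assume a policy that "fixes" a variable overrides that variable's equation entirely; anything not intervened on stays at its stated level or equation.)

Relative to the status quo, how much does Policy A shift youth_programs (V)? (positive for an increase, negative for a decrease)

Baseline:
  Y = 28
  V = -8 + 4·28 = 104
Policy A (Y := -3):
  Y = -3
  V = -8 + 4·(-3) = -20
Change in V: -20 − 104 = -124

-124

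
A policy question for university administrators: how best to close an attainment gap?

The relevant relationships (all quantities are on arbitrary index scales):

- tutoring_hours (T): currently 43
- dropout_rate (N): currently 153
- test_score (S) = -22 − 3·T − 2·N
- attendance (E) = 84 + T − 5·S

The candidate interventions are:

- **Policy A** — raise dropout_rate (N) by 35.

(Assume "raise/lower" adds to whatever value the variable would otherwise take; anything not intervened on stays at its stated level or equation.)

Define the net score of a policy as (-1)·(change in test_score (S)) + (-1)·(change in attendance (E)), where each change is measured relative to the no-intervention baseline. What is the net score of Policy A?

Baseline:
  T = 43
  N = 153
  S = -22 − 3·43 − 2·153 = -457
  E = 84 + 43 − 5·(-457) = 2412
Policy A (N + 35):
  T = 43
  N = 153 + 35 = 188
  S = -22 − 3·43 − 2·188 = -527
  E = 84 + 43 − 5·(-527) = 2762
ΔS = -527 − (-457) = -70; ΔE = 2762 − 2412 = 350
Score = (-1)·(-70) + (-1)·350 = -280

-280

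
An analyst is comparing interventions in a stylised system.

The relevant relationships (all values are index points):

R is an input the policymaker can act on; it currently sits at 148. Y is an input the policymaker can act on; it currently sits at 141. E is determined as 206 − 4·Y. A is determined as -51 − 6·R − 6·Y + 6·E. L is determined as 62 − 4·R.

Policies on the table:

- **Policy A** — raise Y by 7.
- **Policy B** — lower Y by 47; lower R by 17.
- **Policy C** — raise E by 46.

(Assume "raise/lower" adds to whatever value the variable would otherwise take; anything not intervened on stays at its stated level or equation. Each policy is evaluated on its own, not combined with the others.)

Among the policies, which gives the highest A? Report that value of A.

-2421

Policy A (Y + 7):
  R = 148
  Y = 141 + 7 = 148
  E = 206 − 4·148 = -386
  A = -51 − 6·148 − 6·148 + 6·(-386) = -4143
Policy B (Y − 47, R − 17):
  R = 148 − 17 = 131
  Y = 141 − 47 = 94
  E = 206 − 4·94 = -170
  A = -51 − 6·131 − 6·94 + 6·(-170) = -2421
Policy C (E + 46):
  R = 148
  Y = 141
  E = 206 − 4·141 (+46 from intervention) = -312
  A = -51 − 6·148 − 6·141 + 6·(-312) = -3657
Comparing — Policy A: A=-4143, Policy B: A=-2421, Policy C: A=-3657. Highest is -2421 (Policy B).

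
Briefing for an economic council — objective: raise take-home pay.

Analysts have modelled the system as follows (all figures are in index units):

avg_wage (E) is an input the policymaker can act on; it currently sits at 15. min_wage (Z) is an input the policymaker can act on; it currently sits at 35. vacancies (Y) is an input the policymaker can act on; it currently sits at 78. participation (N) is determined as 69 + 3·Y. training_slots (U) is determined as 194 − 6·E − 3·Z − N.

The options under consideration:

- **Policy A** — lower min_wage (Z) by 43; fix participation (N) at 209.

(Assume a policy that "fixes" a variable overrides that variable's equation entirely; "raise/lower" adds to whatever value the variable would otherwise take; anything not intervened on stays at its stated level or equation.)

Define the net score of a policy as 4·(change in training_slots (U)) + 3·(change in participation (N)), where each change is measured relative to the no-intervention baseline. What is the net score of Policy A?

610

Baseline:
  E = 15
  Z = 35
  Y = 78
  N = 69 + 3·78 = 303
  U = 194 − 6·15 − 3·35 − 303 = -304
Policy A (Z − 43, N := 209):
  E = 15
  Z = 35 − 43 = -8
  Y = 78
  N = 209
  U = 194 − 6·15 − 3·(-8) − 209 = -81
ΔU = -81 − (-304) = 223; ΔN = 209 − 303 = -94
Score = 4·223 + 3·(-94) = 610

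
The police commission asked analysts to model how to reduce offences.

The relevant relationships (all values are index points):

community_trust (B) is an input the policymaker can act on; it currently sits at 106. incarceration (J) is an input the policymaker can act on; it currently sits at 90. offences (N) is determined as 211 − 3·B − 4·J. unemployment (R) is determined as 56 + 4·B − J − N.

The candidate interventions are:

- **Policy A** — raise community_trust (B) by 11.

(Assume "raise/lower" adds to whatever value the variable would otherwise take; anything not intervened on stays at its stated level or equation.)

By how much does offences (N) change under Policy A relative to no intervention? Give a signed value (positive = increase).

Baseline:
  B = 106
  J = 90
  N = 211 − 3·106 − 4·90 = -467
Policy A (B + 11):
  B = 106 + 11 = 117
  J = 90
  N = 211 − 3·117 − 4·90 = -500
Change in N: -500 − (-467) = -33

-33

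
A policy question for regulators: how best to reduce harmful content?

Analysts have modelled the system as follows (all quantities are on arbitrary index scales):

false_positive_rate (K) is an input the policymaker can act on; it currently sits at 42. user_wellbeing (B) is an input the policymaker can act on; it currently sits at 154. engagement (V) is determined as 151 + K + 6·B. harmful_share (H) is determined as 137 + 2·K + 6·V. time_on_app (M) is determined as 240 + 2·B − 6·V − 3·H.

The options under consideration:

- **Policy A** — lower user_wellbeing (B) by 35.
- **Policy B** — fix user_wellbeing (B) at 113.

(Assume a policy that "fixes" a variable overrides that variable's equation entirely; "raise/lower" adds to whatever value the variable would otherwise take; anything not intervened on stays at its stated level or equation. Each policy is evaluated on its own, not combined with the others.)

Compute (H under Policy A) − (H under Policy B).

216

Policy A (B − 35):
  K = 42
  B = 154 − 35 = 119
  V = 151 + 42 + 6·119 = 907
  H = 137 + 2·42 + 6·907 = 5663
Policy B (B := 113):
  K = 42
  B = 113
  V = 151 + 42 + 6·113 = 871
  H = 137 + 2·42 + 6·871 = 5447
H: 5663 − 5447 = 216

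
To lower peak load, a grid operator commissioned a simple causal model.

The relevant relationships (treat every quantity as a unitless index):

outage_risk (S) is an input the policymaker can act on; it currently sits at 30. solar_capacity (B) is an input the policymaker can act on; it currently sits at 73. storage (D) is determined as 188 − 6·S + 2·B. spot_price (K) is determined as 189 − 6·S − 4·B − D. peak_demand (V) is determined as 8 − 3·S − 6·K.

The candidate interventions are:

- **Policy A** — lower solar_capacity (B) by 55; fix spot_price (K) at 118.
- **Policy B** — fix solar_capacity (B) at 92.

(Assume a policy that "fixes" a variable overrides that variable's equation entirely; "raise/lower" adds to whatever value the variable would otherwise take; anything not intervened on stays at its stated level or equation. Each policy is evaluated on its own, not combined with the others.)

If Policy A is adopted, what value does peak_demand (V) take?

-790

Policy A (B − 55, K := 118):
  S = 30
  B = 73 − 55 = 18
  D = 188 − 6·30 + 2·18 = 44
  K = 118
  V = 8 − 3·30 − 6·118 = -790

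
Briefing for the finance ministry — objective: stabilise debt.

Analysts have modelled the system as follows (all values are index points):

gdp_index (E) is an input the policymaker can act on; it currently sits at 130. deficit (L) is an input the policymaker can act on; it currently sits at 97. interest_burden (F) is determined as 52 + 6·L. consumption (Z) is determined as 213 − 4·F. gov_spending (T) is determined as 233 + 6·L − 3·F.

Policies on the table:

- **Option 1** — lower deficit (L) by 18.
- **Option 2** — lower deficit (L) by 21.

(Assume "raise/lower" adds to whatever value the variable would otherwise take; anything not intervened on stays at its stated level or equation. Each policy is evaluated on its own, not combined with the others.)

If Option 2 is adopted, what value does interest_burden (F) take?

508

Option 2 (L − 21):
  L = 97 − 21 = 76
  F = 52 + 6·76 = 508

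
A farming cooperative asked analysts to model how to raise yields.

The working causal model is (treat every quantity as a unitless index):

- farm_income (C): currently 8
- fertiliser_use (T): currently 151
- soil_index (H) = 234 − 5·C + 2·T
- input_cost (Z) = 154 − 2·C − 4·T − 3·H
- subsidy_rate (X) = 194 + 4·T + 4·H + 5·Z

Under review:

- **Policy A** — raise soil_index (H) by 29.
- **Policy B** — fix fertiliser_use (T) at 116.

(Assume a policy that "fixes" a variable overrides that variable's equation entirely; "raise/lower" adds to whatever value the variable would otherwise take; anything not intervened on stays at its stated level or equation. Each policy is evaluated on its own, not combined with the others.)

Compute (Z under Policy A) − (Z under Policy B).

-437

Policy A (H + 29):
  C = 8
  T = 151
  H = 234 − 5·8 + 2·151 (+29 from intervention) = 525
  Z = 154 − 2·8 − 4·151 − 3·525 = -2041
Policy B (T := 116):
  C = 8
  T = 116
  H = 234 − 5·8 + 2·116 = 426
  Z = 154 − 2·8 − 4·116 − 3·426 = -1604
Z: -2041 − (-1604) = -437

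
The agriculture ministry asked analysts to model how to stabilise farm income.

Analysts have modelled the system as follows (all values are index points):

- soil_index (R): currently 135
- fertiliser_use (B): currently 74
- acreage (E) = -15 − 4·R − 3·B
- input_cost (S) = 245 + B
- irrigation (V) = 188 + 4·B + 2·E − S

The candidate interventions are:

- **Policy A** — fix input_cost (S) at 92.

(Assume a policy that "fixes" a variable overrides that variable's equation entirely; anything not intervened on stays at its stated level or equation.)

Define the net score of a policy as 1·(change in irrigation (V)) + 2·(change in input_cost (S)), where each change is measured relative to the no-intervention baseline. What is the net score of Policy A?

Baseline:
  R = 135
  B = 74
  E = -15 − 4·135 − 3·74 = -777
  S = 245 + 74 = 319
  V = 188 + 4·74 + 2·(-777) − 319 = -1389
Policy A (S := 92):
  R = 135
  B = 74
  E = -15 − 4·135 − 3·74 = -777
  S = 92
  V = 188 + 4·74 + 2·(-777) − 92 = -1162
ΔV = -1162 − (-1389) = 227; ΔS = 92 − 319 = -227
Score = 1·227 + 2·(-227) = -227

-227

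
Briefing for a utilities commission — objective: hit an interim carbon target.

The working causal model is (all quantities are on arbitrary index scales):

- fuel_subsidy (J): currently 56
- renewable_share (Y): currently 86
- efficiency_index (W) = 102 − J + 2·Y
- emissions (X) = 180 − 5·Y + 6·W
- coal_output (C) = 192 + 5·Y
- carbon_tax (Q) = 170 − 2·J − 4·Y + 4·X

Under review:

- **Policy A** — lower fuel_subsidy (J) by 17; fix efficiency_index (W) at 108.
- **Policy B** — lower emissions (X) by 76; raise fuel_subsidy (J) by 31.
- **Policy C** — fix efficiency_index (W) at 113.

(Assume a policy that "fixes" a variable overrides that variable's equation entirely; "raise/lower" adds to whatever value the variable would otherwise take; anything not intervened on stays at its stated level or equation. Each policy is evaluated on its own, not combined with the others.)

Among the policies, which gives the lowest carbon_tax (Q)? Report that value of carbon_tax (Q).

1340

Policy A (J − 17, W := 108):
  J = 56 − 17 = 39
  Y = 86
  W = 108
  X = 180 − 5·86 + 6·108 = 398
  Q = 170 − 2·39 − 4·86 + 4·398 = 1340
Policy B (X − 76, J + 31):
  J = 56 + 31 = 87
  Y = 86
  W = 102 − 87 + 2·86 = 187
  X = 180 − 5·86 + 6·187 (−76 from intervention) = 796
  Q = 170 − 2·87 − 4·86 + 4·796 = 2836
Policy C (W := 113):
  J = 56
  Y = 86
  W = 113
  X = 180 − 5·86 + 6·113 = 428
  Q = 170 − 2·56 − 4·86 + 4·428 = 1426
Comparing — Policy A: Q=1340, Policy B: Q=2836, Policy C: Q=1426. Lowest is 1340 (Policy A).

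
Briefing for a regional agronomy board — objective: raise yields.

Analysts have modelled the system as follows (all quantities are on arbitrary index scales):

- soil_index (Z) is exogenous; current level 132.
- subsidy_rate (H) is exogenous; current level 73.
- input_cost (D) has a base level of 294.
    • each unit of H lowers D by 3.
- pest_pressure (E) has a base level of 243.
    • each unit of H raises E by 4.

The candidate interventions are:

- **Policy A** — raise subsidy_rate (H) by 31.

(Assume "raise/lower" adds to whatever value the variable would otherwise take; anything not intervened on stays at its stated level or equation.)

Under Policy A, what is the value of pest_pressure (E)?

Policy A (H + 31):
  H = 73 + 31 = 104
  E = 243 + 4·104 = 659

659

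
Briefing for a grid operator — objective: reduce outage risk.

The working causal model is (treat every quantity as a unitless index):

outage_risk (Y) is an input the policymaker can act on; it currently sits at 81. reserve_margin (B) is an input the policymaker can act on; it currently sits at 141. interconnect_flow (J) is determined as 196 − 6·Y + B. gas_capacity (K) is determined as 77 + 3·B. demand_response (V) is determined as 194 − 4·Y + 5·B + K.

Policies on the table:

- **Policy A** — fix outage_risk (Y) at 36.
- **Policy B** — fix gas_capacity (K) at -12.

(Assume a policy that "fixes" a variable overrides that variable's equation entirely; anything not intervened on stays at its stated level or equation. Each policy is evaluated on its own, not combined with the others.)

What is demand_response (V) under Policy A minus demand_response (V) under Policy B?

692

Policy A (Y := 36):
  Y = 36
  B = 141
  K = 77 + 3·141 = 500
  V = 194 − 4·36 + 5·141 + 500 = 1255
Policy B (K := -12):
  Y = 81
  B = 141
  K = -12
  V = 194 − 4·81 + 5·141 + (-12) = 563
V: 1255 − 563 = 692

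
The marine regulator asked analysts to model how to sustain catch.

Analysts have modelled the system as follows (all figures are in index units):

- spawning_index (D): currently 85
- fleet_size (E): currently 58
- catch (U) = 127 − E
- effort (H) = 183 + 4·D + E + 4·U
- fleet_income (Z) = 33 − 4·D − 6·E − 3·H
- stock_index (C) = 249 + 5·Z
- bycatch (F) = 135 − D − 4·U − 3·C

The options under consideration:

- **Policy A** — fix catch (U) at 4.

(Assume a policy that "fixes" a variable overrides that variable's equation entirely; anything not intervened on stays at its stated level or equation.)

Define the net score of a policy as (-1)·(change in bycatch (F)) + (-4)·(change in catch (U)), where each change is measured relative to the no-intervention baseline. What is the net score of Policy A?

11700

Baseline:
  D = 85
  E = 58
  U = 127 − 58 = 69
  H = 183 + 4·85 + 58 + 4·69 = 857
  Z = 33 − 4·85 − 6·58 − 3·857 = -3226
  C = 249 + 5·(-3226) = -15881
  F = 135 − 85 − 4·69 − 3·(-15881) = 47417
Policy A (U := 4):
  D = 85
  E = 58
  U = 4
  H = 183 + 4·85 + 58 + 4·4 = 597
  Z = 33 − 4·85 − 6·58 − 3·597 = -2446
  C = 249 + 5·(-2446) = -11981
  F = 135 − 85 − 4·4 − 3·(-11981) = 35977
ΔF = 35977 − 47417 = -11440; ΔU = 4 − 69 = -65
Score = (-1)·(-11440) + (-4)·(-65) = 11700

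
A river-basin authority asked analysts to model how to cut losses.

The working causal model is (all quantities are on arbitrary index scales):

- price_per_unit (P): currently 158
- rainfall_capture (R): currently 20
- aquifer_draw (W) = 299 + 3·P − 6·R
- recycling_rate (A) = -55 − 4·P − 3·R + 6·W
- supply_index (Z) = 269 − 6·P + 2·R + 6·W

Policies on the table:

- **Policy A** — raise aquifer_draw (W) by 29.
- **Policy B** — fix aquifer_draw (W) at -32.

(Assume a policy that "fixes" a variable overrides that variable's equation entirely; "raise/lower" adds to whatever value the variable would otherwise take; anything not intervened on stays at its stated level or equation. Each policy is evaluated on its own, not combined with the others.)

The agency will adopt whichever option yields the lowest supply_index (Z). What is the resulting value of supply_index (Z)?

-831

Policy A (W + 29):
  P = 158
  R = 20
  W = 299 + 3·158 − 6·20 (+29 from intervention) = 682
  Z = 269 − 6·158 + 2·20 + 6·682 = 3453
Policy B (W := -32):
  P = 158
  R = 20
  W = -32
  Z = 269 − 6·158 + 2·20 + 6·(-32) = -831
Comparing — Policy A: Z=3453, Policy B: Z=-831. Lowest is -831 (Policy B).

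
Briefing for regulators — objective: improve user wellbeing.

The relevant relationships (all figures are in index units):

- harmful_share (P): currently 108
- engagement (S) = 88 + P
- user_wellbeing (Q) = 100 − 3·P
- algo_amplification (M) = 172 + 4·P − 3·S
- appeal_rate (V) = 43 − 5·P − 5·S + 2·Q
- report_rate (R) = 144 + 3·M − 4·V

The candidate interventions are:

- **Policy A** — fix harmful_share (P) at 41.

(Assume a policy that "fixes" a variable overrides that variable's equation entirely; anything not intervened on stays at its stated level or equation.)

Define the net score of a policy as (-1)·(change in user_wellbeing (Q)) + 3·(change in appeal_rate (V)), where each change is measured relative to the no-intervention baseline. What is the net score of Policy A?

3015

Baseline:
  P = 108
  S = 88 + 108 = 196
  Q = 100 − 3·108 = -224
  V = 43 − 5·108 − 5·196 + 2·(-224) = -1925
Policy A (P := 41):
  P = 41
  S = 88 + 41 = 129
  Q = 100 − 3·41 = -23
  V = 43 − 5·41 − 5·129 + 2·(-23) = -853
ΔQ = -23 − (-224) = 201; ΔV = -853 − (-1925) = 1072
Score = (-1)·201 + 3·1072 = 3015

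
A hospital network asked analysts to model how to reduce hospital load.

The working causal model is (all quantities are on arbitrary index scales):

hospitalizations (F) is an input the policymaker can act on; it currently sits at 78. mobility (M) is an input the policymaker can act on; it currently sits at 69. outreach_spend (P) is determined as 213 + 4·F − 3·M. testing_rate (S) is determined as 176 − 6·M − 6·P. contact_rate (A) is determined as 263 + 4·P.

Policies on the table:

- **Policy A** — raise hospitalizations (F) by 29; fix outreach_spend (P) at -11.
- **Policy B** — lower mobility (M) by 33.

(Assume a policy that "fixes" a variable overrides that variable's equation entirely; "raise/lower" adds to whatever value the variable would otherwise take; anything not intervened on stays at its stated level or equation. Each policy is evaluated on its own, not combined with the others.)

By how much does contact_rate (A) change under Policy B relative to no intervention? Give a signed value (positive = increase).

Baseline:
  F = 78
  M = 69
  P = 213 + 4·78 − 3·69 = 318
  A = 263 + 4·318 = 1535
Policy B (M − 33):
  F = 78
  M = 69 − 33 = 36
  P = 213 + 4·78 − 3·36 = 417
  A = 263 + 4·417 = 1931
Change in A: 1931 − 1535 = 396

396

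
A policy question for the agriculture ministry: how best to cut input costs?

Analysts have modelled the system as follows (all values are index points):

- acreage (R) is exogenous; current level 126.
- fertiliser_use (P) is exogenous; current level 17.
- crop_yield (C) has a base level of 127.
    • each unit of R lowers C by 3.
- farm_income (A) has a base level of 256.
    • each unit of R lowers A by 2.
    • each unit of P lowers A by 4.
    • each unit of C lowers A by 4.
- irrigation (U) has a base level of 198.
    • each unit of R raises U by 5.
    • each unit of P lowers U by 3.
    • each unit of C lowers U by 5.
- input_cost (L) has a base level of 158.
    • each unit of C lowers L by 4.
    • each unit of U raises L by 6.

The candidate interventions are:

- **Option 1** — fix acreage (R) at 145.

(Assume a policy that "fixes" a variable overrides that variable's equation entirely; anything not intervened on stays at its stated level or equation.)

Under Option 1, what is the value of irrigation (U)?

2412

Option 1 (R := 145):
  R = 145
  P = 17
  C = 127 − 3·145 = -308
  U = 198 + 5·145 − 3·17 − 5·(-308) = 2412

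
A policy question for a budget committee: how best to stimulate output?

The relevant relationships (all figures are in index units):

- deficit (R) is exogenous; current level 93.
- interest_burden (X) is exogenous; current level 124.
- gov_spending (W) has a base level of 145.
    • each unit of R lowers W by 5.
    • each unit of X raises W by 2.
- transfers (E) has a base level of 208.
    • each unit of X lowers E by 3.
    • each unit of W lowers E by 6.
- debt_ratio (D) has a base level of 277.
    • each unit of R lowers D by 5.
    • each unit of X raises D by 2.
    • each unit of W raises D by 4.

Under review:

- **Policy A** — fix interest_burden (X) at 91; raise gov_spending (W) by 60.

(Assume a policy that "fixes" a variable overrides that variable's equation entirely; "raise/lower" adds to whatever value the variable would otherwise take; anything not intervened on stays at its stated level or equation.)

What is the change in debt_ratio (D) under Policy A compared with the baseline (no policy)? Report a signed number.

Baseline:
  R = 93
  X = 124
  W = 145 − 5·93 + 2·124 = -72
  D = 277 − 5·93 + 2·124 + 4·(-72) = -228
Policy A (X := 91, W + 60):
  R = 93
  X = 91
  W = 145 − 5·93 + 2·91 (+60 from intervention) = -78
  D = 277 − 5·93 + 2·91 + 4·(-78) = -318
Change in D: -318 − (-228) = -90

-90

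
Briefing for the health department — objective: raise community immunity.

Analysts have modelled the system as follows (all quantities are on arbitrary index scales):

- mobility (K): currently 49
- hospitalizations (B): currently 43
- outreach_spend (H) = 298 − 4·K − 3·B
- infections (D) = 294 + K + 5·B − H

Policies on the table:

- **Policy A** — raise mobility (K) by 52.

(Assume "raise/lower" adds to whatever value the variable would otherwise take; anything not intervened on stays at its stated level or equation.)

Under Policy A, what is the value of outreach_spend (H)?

-235

Policy A (K + 52):
  K = 49 + 52 = 101
  B = 43
  H = 298 − 4·101 − 3·43 = -235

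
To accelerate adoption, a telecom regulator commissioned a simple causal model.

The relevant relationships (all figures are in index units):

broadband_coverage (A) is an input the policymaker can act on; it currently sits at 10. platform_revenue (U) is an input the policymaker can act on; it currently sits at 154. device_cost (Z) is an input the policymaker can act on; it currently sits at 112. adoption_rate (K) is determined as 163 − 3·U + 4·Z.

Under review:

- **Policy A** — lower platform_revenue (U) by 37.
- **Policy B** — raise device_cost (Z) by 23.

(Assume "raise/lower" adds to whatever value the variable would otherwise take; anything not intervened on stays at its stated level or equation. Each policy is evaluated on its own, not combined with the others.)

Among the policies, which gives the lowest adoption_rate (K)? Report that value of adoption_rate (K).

241

Policy A (U − 37):
  U = 154 − 37 = 117
  Z = 112
  K = 163 − 3·117 + 4·112 = 260
Policy B (Z + 23):
  U = 154
  Z = 112 + 23 = 135
  K = 163 − 3·154 + 4·135 = 241
Comparing — Policy A: K=260, Policy B: K=241. Lowest is 241 (Policy B).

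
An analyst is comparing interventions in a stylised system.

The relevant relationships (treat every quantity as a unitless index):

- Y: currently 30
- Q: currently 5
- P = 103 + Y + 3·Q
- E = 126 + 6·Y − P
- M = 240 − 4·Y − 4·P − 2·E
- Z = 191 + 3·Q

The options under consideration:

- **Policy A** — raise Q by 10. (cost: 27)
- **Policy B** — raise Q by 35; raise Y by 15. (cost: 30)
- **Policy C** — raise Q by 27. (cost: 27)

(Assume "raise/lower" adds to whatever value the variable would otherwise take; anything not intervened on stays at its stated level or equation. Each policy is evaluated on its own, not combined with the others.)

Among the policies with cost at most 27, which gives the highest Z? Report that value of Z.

287

Policy A (Q + 10):
  Q = 5 + 10 = 15
  Z = 191 + 3·15 = 236
Policy C (Q + 27):
  Q = 5 + 27 = 32
  Z = 191 + 3·32 = 287
Comparing — Policy A: Z=236, Policy C: Z=287. Highest is 287 (Policy C).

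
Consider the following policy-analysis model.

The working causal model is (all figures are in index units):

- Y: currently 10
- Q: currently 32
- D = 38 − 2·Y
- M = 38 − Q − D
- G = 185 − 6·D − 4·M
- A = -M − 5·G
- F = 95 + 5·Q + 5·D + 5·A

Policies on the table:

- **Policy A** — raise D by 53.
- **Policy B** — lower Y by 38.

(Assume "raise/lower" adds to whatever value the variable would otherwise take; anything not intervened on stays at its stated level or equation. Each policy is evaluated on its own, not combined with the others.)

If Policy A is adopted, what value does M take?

Policy A (D + 53):
  Y = 10
  Q = 32
  D = 38 − 2·10 (+53 from intervention) = 71
  M = 38 − 32 − 71 = -65

-65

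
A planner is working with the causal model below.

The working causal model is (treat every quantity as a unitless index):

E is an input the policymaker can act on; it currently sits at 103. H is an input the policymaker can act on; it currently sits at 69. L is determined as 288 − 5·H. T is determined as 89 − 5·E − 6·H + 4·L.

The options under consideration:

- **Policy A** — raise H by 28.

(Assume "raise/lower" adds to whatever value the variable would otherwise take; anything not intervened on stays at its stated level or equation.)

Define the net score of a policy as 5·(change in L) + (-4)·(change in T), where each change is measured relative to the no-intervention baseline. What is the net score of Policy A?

Baseline:
  E = 103
  H = 69
  L = 288 − 5·69 = -57
  T = 89 − 5·103 − 6·69 + 4·(-57) = -1068
Policy A (H + 28):
  E = 103
  H = 69 + 28 = 97
  L = 288 − 5·97 = -197
  T = 89 − 5·103 − 6·97 + 4·(-197) = -1796
ΔL = -197 − (-57) = -140; ΔT = -1796 − (-1068) = -728
Score = 5·(-140) + (-4)·(-728) = 2212

2212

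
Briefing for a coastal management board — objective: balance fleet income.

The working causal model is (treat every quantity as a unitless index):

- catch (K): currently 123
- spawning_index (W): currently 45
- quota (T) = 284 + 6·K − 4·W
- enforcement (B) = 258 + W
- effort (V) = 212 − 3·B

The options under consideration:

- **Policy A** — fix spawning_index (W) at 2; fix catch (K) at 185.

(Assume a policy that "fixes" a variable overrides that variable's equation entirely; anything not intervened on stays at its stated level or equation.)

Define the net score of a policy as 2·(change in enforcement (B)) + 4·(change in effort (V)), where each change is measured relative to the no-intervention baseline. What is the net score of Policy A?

Baseline:
  W = 45
  B = 258 + 45 = 303
  V = 212 − 3·303 = -697
Policy A (W := 2, K := 185):
  W = 2
  B = 258 + 2 = 260
  V = 212 − 3·260 = -568
ΔB = 260 − 303 = -43; ΔV = -568 − (-697) = 129
Score = 2·(-43) + 4·129 = 430

430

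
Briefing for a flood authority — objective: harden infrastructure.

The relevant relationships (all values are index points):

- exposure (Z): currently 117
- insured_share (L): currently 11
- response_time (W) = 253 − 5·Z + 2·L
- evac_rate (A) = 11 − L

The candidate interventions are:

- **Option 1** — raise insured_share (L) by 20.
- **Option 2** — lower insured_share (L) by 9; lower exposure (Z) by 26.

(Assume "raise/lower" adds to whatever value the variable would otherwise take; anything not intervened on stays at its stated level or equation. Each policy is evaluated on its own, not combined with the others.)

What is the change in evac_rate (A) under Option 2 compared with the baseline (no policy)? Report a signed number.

Baseline:
  L = 11
  A = 11 − 11 = 0
Option 2 (L − 9, Z − 26):
  L = 11 − 9 = 2
  A = 11 − 2 = 9
Change in A: 9 − 0 = 9

9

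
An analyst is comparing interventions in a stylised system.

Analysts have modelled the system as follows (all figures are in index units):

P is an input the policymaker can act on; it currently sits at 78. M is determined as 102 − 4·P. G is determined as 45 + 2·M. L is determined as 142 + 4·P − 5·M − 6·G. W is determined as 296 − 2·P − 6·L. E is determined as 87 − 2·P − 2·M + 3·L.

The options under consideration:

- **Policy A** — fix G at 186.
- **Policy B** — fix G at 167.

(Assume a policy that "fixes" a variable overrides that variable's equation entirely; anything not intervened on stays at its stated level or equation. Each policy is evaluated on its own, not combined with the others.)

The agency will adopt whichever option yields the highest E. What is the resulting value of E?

Policy A (G := 186):
  P = 78
  M = 102 − 4·78 = -210
  G = 186
  L = 142 + 4·78 − 5·(-210) − 6·186 = 388
  E = 87 − 2·78 − 2·(-210) + 3·388 = 1515
Policy B (G := 167):
  P = 78
  M = 102 − 4·78 = -210
  G = 167
  L = 142 + 4·78 − 5·(-210) − 6·167 = 502
  E = 87 − 2·78 − 2·(-210) + 3·502 = 1857
Comparing — Policy A: E=1515, Policy B: E=1857. Highest is 1857 (Policy B).

1857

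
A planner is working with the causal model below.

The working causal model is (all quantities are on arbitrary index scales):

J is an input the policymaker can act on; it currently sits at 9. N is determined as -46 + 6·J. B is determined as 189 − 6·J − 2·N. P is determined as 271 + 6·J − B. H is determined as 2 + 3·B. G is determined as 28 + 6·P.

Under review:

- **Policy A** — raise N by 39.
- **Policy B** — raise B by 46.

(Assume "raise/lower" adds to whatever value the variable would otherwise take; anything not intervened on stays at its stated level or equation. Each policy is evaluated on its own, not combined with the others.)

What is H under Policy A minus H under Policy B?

Policy A (N + 39):
  J = 9
  N = -46 + 6·9 (+39 from intervention) = 47
  B = 189 − 6·9 − 2·47 = 41
  H = 2 + 3·41 = 125
Policy B (B + 46):
  J = 9
  N = -46 + 6·9 = 8
  B = 189 − 6·9 − 2·8 (+46 from intervention) = 165
  H = 2 + 3·165 = 497
H: 125 − 497 = -372

-372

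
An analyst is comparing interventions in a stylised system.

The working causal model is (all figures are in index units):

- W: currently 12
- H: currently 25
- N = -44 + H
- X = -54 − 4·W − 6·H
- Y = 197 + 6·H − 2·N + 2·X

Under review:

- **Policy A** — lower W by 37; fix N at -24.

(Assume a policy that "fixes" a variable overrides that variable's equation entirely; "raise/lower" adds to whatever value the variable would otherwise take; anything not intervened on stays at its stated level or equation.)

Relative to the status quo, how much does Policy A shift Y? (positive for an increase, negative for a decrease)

Baseline:
  W = 12
  H = 25
  N = -44 + 25 = -19
  X = -54 − 4·12 − 6·25 = -252
  Y = 197 + 6·25 − 2·(-19) + 2·(-252) = -119
Policy A (W − 37, N := -24):
  W = 12 − 37 = -25
  H = 25
  N = -24
  X = -54 − 4·(-25) − 6·25 = -104
  Y = 197 + 6·25 − 2·(-24) + 2·(-104) = 187
Change in Y: 187 − (-119) = 306

306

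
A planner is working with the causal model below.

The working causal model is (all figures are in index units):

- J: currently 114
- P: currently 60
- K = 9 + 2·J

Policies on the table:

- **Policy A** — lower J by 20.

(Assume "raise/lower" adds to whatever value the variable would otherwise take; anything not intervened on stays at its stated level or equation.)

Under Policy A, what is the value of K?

Policy A (J − 20):
  J = 114 − 20 = 94
  K = 9 + 2·94 = 197

197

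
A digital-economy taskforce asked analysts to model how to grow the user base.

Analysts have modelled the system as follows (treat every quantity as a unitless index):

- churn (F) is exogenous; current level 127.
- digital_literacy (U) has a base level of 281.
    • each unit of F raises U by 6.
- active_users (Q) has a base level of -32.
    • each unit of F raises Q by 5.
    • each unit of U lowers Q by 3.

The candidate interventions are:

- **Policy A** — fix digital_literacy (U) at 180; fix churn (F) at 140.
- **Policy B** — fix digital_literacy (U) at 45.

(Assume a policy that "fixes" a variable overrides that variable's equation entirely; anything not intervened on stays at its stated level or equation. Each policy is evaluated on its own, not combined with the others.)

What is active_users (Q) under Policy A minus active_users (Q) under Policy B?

Policy A (U := 180, F := 140):
  F = 140
  U = 180
  Q = -32 + 5·140 − 3·180 = 128
Policy B (U := 45):
  F = 127
  U = 45
  Q = -32 + 5·127 − 3·45 = 468
Q: 128 − 468 = -340

-340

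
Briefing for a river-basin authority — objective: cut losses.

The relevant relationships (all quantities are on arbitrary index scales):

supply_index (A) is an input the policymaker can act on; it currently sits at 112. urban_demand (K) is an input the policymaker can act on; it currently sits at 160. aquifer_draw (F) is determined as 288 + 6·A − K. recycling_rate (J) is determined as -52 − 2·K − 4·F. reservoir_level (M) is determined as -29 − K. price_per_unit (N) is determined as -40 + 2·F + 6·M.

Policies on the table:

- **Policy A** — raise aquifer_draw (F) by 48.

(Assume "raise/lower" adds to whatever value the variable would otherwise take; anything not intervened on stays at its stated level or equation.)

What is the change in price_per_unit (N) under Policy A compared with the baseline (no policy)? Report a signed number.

96

Baseline:
  A = 112
  K = 160
  F = 288 + 6·112 − 160 = 800
  M = -29 − 160 = -189
  N = -40 + 2·800 + 6·(-189) = 426
Policy A (F + 48):
  A = 112
  K = 160
  F = 288 + 6·112 − 160 (+48 from intervention) = 848
  M = -29 − 160 = -189
  N = -40 + 2·848 + 6·(-189) = 522
Change in N: 522 − 426 = 96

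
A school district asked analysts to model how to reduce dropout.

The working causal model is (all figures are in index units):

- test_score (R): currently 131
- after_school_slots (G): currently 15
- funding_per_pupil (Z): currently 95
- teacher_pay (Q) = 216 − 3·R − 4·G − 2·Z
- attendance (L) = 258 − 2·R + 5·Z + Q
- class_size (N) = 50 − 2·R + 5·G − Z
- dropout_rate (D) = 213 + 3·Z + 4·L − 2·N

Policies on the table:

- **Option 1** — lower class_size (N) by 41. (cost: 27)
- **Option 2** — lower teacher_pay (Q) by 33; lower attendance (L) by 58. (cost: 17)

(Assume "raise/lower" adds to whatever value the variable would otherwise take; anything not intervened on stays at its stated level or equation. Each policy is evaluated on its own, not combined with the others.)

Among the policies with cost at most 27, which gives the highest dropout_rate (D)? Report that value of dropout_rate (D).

1220

Option 1 (N − 41):
  R = 131
  G = 15
  Z = 95
  Q = 216 − 3·131 − 4·15 − 2·95 = -427
  L = 258 − 2·131 + 5·95 + (-427) = 44
  N = 50 − 2·131 + 5·15 − 95 (−41 from intervention) = -273
  D = 213 + 3·95 + 4·44 − 2·(-273) = 1220
Option 2 (Q − 33, L − 58):
  R = 131
  G = 15
  Z = 95
  Q = 216 − 3·131 − 4·15 − 2·95 (−33 from intervention) = -460
  L = 258 − 2·131 + 5·95 + (-460) (−58 from intervention) = -47
  N = 50 − 2·131 + 5·15 − 95 = -232
  D = 213 + 3·95 + 4·(-47) − 2·(-232) = 774
Comparing — Option 1: D=1220, Option 2: D=774. Highest is 1220 (Option 1).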